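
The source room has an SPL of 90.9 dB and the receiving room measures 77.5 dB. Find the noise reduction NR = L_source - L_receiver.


NR = L_source - L_receiver (difference between source and receiving room levels)
NR = 90.9 - 77.5 = 13.4 dB


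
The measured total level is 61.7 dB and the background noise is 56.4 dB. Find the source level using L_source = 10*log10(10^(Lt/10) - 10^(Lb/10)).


10^(61.7/10) = 1.47911e+06
10^(56.4/10) = 436516
Difference = 1.47911e+06 - 436516 = 1.04259e+06
L_source = 10*log10(1.04259e+06) = 60.181 dB


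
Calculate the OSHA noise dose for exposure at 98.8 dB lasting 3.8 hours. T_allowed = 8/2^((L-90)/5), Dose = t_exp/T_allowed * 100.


T_allowed = 8 / 2^((98.8 - 90)/5) = 2.36199 hr
Dose = 3.8 / 2.36199 * 100 = 160.88 %


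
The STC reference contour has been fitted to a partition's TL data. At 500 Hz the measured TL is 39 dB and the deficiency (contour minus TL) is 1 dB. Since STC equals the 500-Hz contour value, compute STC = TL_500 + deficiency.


By ASTM E413, STC = value of the fitted reference contour at 500 Hz.
Contour value at 500 Hz = TL_500 + deficiency = 39 + 1 = 40
STC = 40


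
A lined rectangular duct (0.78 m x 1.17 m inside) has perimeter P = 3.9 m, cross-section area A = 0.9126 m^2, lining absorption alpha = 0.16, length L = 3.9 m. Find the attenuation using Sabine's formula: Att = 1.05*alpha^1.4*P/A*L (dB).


alpha^1.4 = 0.16^1.4 = 0.076872
Attenuation rate = 1.05 * alpha^1.4 * P / A
= 1.05 * 0.076872 * 3.9 / 0.9126 = 0.344938 dB/m
Total Att = 0.344938 * 3.9 = 1.3453 dB


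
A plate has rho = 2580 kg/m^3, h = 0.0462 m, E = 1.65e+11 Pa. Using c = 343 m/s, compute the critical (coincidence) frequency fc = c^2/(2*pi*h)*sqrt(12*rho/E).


12*rho/E = 12*2580/1.65e+11 = 1.87636e-07
sqrt(12*rho/E) = sqrt(1.87636e-07) = 0.00043317
c^2/(2*pi*h) = 343^2/(2*pi*0.0462) = 405290
fc = 405290 * 0.00043317 = 175.56 Hz


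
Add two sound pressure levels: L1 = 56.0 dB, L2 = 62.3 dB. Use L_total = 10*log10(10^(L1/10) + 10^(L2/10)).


10^(56.0/10) = 398107
10^(62.3/10) = 1.69824e+06
Sum = 398107 + 1.69824e+06 = 2.09635e+06
L_total = 10*log10(2.09635e+06) = 63.215 dB


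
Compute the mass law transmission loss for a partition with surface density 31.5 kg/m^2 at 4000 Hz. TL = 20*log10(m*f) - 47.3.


m * f = 31.5 * 4000 = 126000
20*log10(126000) = 102.007 dB
TL = 102.007 - 47.3 = 54.707 dB


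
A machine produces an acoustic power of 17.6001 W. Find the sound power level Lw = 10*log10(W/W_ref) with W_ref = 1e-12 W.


W / W_ref = 17.6001 / 1e-12 = 1.76001e+13
Lw = 10 * log10(1.76001e+13) = 132.46 dB


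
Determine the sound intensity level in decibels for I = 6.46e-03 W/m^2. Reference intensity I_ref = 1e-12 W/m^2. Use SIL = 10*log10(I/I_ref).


I / I_ref = 6.46e-03 / 1e-12 = 6.46e+09
SIL = 10 * log10(6.46e+09) = 98.102 dB


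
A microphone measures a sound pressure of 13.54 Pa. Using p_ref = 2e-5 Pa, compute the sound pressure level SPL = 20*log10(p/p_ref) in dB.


p / p_ref = 13.54 / 2e-5 = 677000
SPL = 20 * log10(677000) = 116.61 dB


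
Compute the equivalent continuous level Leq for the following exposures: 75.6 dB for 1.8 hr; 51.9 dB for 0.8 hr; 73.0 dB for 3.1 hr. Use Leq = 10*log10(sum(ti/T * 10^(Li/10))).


T_total = 1.8 + 0.8 + 3.1 = 5.7 hr
(1.8/5.7) * 10^(75.6/10) = 1.14656e+07
(0.8/5.7) * 10^(51.9/10) = 21737.8
(3.1/5.7) * 10^(73.0/10) = 1.08514e+07
Sum = 1.14656e+07 + 21737.8 + 1.08514e+07 = 2.23387e+07
Leq = 10*log10(2.23387e+07) = 73.491 dB


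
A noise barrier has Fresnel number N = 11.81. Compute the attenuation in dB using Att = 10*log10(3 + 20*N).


3 + 20*N = 3 + 20*11.81 = 239.2
Att = 10*log10(239.2) = 23.788 dB


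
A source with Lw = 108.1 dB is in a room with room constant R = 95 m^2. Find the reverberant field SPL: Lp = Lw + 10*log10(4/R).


4/R = 4/95 = 0.0421053
Lp = 108.1 + 10*log10(0.0421053) = 94.343 dB


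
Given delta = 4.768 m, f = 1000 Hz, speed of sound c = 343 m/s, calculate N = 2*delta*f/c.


N = 2*delta*f/c = 2*delta/lambda, where lambda = c/f
lambda = 343 / 1000 = 0.343 m
N = 2 * 4.768 / 0.343 = 27.802


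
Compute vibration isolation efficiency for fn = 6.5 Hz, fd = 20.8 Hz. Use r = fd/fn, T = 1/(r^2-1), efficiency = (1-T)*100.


r = 20.8 / 6.5 = 3.2
r^2 - 1 = 3.2^2 - 1 = 9.24
T = 1/9.24 = 0.108225
Efficiency = (1 - 0.108225)*100 = 89.177 %


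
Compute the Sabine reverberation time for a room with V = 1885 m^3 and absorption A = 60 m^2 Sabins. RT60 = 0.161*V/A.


RT60 = 0.161 * 1885 / 60 = 5.0581 s


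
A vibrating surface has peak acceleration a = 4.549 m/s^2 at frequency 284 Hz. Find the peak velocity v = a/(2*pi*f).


omega = 2*pi*f = 2*pi*284 = 1784.42 rad/s
v = a / omega = 4.549 / 1784.42 = 0.0025493 m/s


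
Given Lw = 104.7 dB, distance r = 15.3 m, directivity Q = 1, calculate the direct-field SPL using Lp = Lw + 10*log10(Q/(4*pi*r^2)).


4*pi*r^2 = 4*pi*15.3^2 = 2941.66 m^2
Q / (4*pi*r^2) = 1 / 2941.66 = 0.000339944
Lp = 104.7 + 10*log10(0.000339944) = 70.014 dB


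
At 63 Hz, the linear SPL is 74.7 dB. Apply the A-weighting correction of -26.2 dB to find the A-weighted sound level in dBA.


A-weighting table: 63 Hz -> -26.2 dB correction
SPL_A = SPL + correction = 74.7 + (-26.2) = 48.5 dBA


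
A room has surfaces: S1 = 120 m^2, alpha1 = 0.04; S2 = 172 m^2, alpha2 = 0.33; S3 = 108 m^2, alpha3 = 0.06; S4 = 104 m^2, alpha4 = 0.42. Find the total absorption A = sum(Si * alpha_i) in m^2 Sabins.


120 * 0.04 = 4.8
172 * 0.33 = 56.76
108 * 0.06 = 6.48
104 * 0.42 = 43.68
A_total = 4.8 + 56.76 + 6.48 + 43.68 = 111.72 m^2


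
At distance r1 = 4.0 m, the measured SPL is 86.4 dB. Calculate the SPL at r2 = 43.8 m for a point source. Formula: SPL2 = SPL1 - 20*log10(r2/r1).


r2/r1 = 43.8/4.0 = 10.95
Correction = 20*log10(10.95) = 20.7883 dB
SPL2 = 86.4 - 20.7883 = 65.612 dB


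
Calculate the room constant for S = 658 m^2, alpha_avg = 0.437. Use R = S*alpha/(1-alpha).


R = 658 * 0.437 / (1 - 0.437) = 510.74 m^2


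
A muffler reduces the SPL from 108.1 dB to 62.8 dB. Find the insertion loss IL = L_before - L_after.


Insertion loss = SPL without muffler - SPL with muffler
IL = 108.1 - 62.8 = 45.3 dB


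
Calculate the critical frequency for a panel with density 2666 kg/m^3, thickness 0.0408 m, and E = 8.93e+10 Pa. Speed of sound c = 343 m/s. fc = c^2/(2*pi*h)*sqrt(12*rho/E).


12*rho/E = 12*2666/8.93e+10 = 3.58253e-07
sqrt(12*rho/E) = sqrt(3.58253e-07) = 0.000598542
c^2/(2*pi*h) = 343^2/(2*pi*0.0408) = 458932
fc = 458932 * 0.000598542 = 274.69 Hz


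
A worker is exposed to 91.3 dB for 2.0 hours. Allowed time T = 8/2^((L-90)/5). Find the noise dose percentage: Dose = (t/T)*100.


T_allowed = 8 / 2^((91.3 - 90)/5) = 6.6807 hr
Dose = 2.0 / 6.6807 * 100 = 29.937 %


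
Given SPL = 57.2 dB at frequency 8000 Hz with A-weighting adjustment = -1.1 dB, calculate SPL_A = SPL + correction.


A-weighting table: 8000 Hz -> -1.1 dB correction
SPL_A = SPL + correction = 57.2 + (-1.1) = 56.1 dBA


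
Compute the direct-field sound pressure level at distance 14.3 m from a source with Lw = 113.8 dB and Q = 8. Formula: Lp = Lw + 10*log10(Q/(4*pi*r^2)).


4*pi*r^2 = 4*pi*14.3^2 = 2569.7 m^2
Q / (4*pi*r^2) = 8 / 2569.7 = 0.0031132
Lp = 113.8 + 10*log10(0.0031132) = 88.732 dB


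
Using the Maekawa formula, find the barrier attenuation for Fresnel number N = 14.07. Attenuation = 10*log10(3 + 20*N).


3 + 20*N = 3 + 20*14.07 = 284.4
Att = 10*log10(284.4) = 24.539 dB


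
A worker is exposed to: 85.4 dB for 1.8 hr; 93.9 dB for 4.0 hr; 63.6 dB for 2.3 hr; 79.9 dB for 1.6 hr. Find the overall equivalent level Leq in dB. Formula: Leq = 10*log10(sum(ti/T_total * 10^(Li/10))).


T_total = 1.8 + 4.0 + 2.3 + 1.6 = 9.7 hr
(1.8/9.7) * 10^(85.4/10) = 6.43429e+07
(4.0/9.7) * 10^(93.9/10) = 1.01225e+09
(2.3/9.7) * 10^(63.6/10) = 543195
(1.6/9.7) * 10^(79.9/10) = 1.61194e+07
Sum = 6.43429e+07 + 1.01225e+09 + 543195 + 1.61194e+07 = 1.09326e+09
Leq = 10*log10(1.09326e+09) = 90.387 dB


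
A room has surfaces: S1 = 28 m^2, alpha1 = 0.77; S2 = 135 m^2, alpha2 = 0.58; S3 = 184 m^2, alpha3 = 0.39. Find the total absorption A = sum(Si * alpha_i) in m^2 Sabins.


28 * 0.77 = 21.56
135 * 0.58 = 78.3
184 * 0.39 = 71.76
A_total = 21.56 + 78.3 + 71.76 = 171.62 m^2


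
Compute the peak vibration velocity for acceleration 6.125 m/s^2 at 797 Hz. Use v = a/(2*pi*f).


omega = 2*pi*f = 2*pi*797 = 5007.7 rad/s
v = a / omega = 6.125 / 5007.7 = 0.0012231 m/s


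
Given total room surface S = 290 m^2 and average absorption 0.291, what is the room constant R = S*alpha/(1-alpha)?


R = 290 * 0.291 / (1 - 0.291) = 119.03 m^2


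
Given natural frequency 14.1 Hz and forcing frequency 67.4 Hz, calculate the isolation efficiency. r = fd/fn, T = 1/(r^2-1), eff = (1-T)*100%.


r = 67.4 / 14.1 = 4.78014
r^2 - 1 = 4.78014^2 - 1 = 21.8497
T = 1/21.8497 = 0.0457672
Efficiency = (1 - 0.0457672)*100 = 95.423 %


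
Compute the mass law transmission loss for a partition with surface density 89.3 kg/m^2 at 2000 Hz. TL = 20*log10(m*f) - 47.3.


m * f = 89.3 * 2000 = 178600
20*log10(178600) = 105.038 dB
TL = 105.038 - 47.3 = 57.738 dB


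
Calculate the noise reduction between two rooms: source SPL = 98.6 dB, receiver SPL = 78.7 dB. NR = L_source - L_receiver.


NR = L_source - L_receiver (difference between source and receiving room levels)
NR = 98.6 - 78.7 = 19.9 dB


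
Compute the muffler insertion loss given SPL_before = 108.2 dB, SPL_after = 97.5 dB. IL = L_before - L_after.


Insertion loss = SPL without muffler - SPL with muffler
IL = 108.2 - 97.5 = 10.7 dB


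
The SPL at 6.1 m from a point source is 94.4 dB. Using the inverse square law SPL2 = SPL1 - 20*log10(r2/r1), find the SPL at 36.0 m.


r2/r1 = 36.0/6.1 = 5.90164
Correction = 20*log10(5.90164) = 15.4195 dB
SPL2 = 94.4 - 15.4195 = 78.981 dB


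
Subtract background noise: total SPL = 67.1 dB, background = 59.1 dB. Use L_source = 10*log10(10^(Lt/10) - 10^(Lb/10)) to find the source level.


10^(67.1/10) = 5.12861e+06
10^(59.1/10) = 812831
Difference = 5.12861e+06 - 812831 = 4.31578e+06
L_source = 10*log10(4.31578e+06) = 66.351 dB


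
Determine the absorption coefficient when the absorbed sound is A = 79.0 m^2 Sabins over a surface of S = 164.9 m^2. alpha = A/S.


Absorption coefficient = absorbed power / incident power
alpha = A / S = 79.0 / 164.9 = 0.47908


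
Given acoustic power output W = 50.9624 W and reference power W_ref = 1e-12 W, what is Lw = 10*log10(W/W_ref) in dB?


W / W_ref = 50.9624 / 1e-12 = 5.09624e+13
Lw = 10 * log10(5.09624e+13) = 137.07 dB


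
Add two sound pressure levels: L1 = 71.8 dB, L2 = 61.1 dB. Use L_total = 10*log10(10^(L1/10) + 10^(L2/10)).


10^(71.8/10) = 1.51356e+07
10^(61.1/10) = 1.28825e+06
Sum = 1.51356e+07 + 1.28825e+06 = 1.64238e+07
L_total = 10*log10(1.64238e+07) = 72.155 dB


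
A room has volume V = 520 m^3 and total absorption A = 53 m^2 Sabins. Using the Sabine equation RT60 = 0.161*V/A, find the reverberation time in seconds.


RT60 = 0.161 * 520 / 53 = 1.5796 s


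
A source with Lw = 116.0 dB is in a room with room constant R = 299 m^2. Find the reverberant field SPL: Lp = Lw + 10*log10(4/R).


4/R = 4/299 = 0.0133779
Lp = 116.0 + 10*log10(0.0133779) = 97.264 dB


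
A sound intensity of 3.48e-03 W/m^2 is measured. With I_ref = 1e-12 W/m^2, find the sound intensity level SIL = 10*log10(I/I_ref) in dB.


I / I_ref = 3.48e-03 / 1e-12 = 3.48e+09
SIL = 10 * log10(3.48e+09) = 95.416 dB


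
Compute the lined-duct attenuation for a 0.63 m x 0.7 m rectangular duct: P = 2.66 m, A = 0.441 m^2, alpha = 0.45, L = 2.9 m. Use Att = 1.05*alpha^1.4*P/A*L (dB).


alpha^1.4 = 0.45^1.4 = 0.326962
Attenuation rate = 1.05 * alpha^1.4 * P / A
= 1.05 * 0.326962 * 2.66 / 0.441 = 2.07076 dB/m
Total Att = 2.07076 * 2.9 = 6.0052 dB


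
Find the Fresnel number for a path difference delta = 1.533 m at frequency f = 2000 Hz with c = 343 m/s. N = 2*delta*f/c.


N = 2*delta*f/c = 2*delta/lambda, where lambda = c/f
lambda = 343 / 2000 = 0.1715 m
N = 2 * 1.533 / 0.1715 = 17.878


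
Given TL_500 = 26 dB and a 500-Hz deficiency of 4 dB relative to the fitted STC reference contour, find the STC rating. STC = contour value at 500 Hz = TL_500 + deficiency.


By ASTM E413, STC = value of the fitted reference contour at 500 Hz.
Contour value at 500 Hz = TL_500 + deficiency = 26 + 4 = 30
STC = 30


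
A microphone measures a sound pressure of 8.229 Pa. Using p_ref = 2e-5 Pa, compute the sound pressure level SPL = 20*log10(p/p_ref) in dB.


p / p_ref = 8.229 / 2e-5 = 411450
SPL = 20 * log10(411450) = 112.29 dB


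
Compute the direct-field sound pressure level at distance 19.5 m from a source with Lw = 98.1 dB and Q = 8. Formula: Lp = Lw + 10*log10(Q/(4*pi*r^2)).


4*pi*r^2 = 4*pi*19.5^2 = 4778.36 m^2
Q / (4*pi*r^2) = 8 / 4778.36 = 0.00167421
Lp = 98.1 + 10*log10(0.00167421) = 70.338 dB


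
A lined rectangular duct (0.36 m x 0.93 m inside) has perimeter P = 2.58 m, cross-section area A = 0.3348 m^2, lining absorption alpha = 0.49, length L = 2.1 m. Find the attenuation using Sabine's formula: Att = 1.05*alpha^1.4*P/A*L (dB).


alpha^1.4 = 0.49^1.4 = 0.368362
Attenuation rate = 1.05 * alpha^1.4 * P / A
= 1.05 * 0.368362 * 2.58 / 0.3348 = 2.98056 dB/m
Total Att = 2.98056 * 2.1 = 6.2592 dB


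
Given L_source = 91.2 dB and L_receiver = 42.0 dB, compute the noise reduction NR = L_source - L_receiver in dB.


NR = L_source - L_receiver (difference between source and receiving room levels)
NR = 91.2 - 42.0 = 49.2 dB


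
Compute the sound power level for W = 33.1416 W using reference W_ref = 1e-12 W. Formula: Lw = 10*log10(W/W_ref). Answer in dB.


W / W_ref = 33.1416 / 1e-12 = 3.31416e+13
Lw = 10 * log10(3.31416e+13) = 135.2 dB


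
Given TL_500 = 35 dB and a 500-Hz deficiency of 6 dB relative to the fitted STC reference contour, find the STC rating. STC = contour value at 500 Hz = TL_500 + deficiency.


By ASTM E413, STC = value of the fitted reference contour at 500 Hz.
Contour value at 500 Hz = TL_500 + deficiency = 35 + 6 = 41
STC = 41


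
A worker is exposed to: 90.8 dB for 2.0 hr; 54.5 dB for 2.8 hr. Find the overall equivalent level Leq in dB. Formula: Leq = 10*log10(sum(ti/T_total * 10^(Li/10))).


T_total = 2.0 + 2.8 = 4.8 hr
(2.0/4.8) * 10^(90.8/10) = 5.00944e+08
(2.8/4.8) * 10^(54.5/10) = 164406
Sum = 5.00944e+08 + 164406 = 5.01108e+08
Leq = 10*log10(5.01108e+08) = 86.999 dB


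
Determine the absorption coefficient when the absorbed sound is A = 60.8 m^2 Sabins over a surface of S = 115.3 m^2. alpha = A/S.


Absorption coefficient = absorbed power / incident power
alpha = A / S = 60.8 / 115.3 = 0.52732


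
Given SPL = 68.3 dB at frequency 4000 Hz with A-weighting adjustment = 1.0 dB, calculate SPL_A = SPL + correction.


A-weighting table: 4000 Hz -> 1.0 dB correction
SPL_A = SPL + correction = 68.3 + (1.0) = 69.3 dBA


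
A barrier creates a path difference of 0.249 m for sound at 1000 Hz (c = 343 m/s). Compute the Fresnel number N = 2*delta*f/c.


N = 2*delta*f/c = 2*delta/lambda, where lambda = c/f
lambda = 343 / 1000 = 0.343 m
N = 2 * 0.249 / 0.343 = 1.4519


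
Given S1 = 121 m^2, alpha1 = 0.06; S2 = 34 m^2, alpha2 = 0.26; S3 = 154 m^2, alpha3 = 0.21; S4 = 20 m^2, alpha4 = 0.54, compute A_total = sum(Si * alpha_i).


121 * 0.06 = 7.26
34 * 0.26 = 8.84
154 * 0.21 = 32.34
20 * 0.54 = 10.8
A_total = 7.26 + 8.84 + 32.34 + 10.8 = 59.24 m^2


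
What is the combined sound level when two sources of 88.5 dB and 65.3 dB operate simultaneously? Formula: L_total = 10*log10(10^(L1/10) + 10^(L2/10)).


10^(88.5/10) = 7.07946e+08
10^(65.3/10) = 3.38844e+06
Sum = 7.07946e+08 + 3.38844e+06 = 7.11334e+08
L_total = 10*log10(7.11334e+08) = 88.521 dB


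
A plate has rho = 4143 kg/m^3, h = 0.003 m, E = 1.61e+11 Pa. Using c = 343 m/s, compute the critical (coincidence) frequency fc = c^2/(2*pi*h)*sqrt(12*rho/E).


12*rho/E = 12*4143/1.61e+11 = 3.08795e-07
sqrt(12*rho/E) = sqrt(3.08795e-07) = 0.000555693
c^2/(2*pi*h) = 343^2/(2*pi*0.003) = 6.24147e+06
fc = 6.24147e+06 * 0.000555693 = 3468.3 Hz


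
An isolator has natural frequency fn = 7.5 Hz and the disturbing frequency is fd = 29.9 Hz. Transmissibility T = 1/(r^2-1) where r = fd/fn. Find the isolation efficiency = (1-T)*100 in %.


r = 29.9 / 7.5 = 3.98667
r^2 - 1 = 3.98667^2 - 1 = 14.8935
T = 1/14.8935 = 0.0671434
Efficiency = (1 - 0.0671434)*100 = 93.286 %


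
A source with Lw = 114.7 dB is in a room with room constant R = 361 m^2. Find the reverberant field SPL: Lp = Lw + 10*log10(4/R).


4/R = 4/361 = 0.0110803
Lp = 114.7 + 10*log10(0.0110803) = 95.146 dB


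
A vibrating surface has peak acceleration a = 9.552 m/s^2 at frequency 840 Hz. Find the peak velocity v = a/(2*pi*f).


omega = 2*pi*f = 2*pi*840 = 5277.88 rad/s
v = a / omega = 9.552 / 5277.88 = 0.0018098 m/s


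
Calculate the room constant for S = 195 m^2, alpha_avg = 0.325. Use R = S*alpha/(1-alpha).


R = 195 * 0.325 / (1 - 0.325) = 93.889 m^2


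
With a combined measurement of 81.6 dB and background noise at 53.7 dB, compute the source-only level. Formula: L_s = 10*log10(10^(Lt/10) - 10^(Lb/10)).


10^(81.6/10) = 1.44544e+08
10^(53.7/10) = 234423
Difference = 1.44544e+08 - 234423 = 1.4431e+08
L_source = 10*log10(1.4431e+08) = 81.593 dB


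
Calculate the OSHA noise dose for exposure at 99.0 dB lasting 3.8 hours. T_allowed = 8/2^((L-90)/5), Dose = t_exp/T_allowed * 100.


T_allowed = 8 / 2^((99.0 - 90)/5) = 2.2974 hr
Dose = 3.8 / 2.2974 * 100 = 165.4 %


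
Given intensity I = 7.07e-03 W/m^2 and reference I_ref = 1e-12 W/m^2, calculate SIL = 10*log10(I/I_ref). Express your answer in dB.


I / I_ref = 7.07e-03 / 1e-12 = 7.07e+09
SIL = 10 * log10(7.07e+09) = 98.494 dB


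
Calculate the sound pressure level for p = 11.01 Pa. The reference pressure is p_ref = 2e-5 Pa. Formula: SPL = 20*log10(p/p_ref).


p / p_ref = 11.01 / 2e-5 = 550500
SPL = 20 * log10(550500) = 114.82 dB


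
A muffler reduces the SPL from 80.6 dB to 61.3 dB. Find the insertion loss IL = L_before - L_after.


Insertion loss = SPL without muffler - SPL with muffler
IL = 80.6 - 61.3 = 19.3 dB


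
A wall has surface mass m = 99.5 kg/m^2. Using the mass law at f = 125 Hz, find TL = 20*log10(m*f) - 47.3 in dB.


m * f = 99.5 * 125 = 12437.5
20*log10(12437.5) = 81.8947 dB
TL = 81.8947 - 47.3 = 34.595 dB


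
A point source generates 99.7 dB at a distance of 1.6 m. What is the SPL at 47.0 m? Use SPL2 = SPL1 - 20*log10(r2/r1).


r2/r1 = 47.0/1.6 = 29.375
Correction = 20*log10(29.375) = 29.3596 dB
SPL2 = 99.7 - 29.3596 = 70.34 dB


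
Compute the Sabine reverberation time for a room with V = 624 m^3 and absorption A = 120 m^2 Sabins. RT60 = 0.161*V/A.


RT60 = 0.161 * 624 / 120 = 0.8372 s


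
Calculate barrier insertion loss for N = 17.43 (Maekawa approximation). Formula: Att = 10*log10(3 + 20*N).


3 + 20*N = 3 + 20*17.43 = 351.6
Att = 10*log10(351.6) = 25.46 dB


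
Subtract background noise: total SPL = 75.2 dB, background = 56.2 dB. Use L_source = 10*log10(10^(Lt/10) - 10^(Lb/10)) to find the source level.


10^(75.2/10) = 3.31131e+07
10^(56.2/10) = 416869
Difference = 3.31131e+07 - 416869 = 3.26962e+07
L_source = 10*log10(3.26962e+07) = 75.145 dB


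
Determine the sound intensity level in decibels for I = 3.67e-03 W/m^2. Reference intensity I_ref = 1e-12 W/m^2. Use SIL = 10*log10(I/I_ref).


I / I_ref = 3.67e-03 / 1e-12 = 3.67e+09
SIL = 10 * log10(3.67e+09) = 95.647 dB


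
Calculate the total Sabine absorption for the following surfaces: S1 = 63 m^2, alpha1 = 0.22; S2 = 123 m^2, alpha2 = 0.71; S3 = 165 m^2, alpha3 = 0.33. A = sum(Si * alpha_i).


63 * 0.22 = 13.86
123 * 0.71 = 87.33
165 * 0.33 = 54.45
A_total = 13.86 + 87.33 + 54.45 = 155.64 m^2


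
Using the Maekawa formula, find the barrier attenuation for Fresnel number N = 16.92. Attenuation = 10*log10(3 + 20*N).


3 + 20*N = 3 + 20*16.92 = 341.4
Att = 10*log10(341.4) = 25.333 dB


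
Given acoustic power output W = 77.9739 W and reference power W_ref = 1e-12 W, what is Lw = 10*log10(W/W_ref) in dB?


W / W_ref = 77.9739 / 1e-12 = 7.79739e+13
Lw = 10 * log10(7.79739e+13) = 138.92 dB


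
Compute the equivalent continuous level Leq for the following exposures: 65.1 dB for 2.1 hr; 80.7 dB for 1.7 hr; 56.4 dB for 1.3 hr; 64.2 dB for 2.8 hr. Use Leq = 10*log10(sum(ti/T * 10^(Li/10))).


T_total = 2.1 + 1.7 + 1.3 + 2.8 = 7.9 hr
(2.1/7.9) * 10^(65.1/10) = 860186
(1.7/7.9) * 10^(80.7/10) = 2.52826e+07
(1.3/7.9) * 10^(56.4/10) = 71831.7
(2.8/7.9) * 10^(64.2/10) = 932247
Sum = 860186 + 2.52826e+07 + 71831.7 + 932247 = 2.71469e+07
Leq = 10*log10(2.71469e+07) = 74.337 dB


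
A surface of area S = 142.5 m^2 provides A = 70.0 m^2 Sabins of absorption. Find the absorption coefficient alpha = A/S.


Absorption coefficient = absorbed power / incident power
alpha = A / S = 70.0 / 142.5 = 0.49123


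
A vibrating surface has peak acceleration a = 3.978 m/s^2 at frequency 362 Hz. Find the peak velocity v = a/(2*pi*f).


omega = 2*pi*f = 2*pi*362 = 2274.51 rad/s
v = a / omega = 3.978 / 2274.51 = 0.0017489 m/s


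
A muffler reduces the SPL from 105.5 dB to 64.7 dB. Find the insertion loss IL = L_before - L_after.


Insertion loss = SPL without muffler - SPL with muffler
IL = 105.5 - 64.7 = 40.8 dB


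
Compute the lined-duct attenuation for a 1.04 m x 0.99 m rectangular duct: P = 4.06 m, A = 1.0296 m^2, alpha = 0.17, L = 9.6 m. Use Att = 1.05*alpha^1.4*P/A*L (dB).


alpha^1.4 = 0.17^1.4 = 0.0836813
Attenuation rate = 1.05 * alpha^1.4 * P / A
= 1.05 * 0.0836813 * 4.06 / 1.0296 = 0.346478 dB/m
Total Att = 0.346478 * 9.6 = 3.3262 dB


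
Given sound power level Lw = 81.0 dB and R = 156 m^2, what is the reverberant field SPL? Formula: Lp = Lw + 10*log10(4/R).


4/R = 4/156 = 0.025641
Lp = 81.0 + 10*log10(0.025641) = 65.089 dB


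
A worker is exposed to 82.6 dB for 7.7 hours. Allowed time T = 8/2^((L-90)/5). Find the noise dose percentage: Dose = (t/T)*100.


T_allowed = 8 / 2^((82.6 - 90)/5) = 22.3159 hr
Dose = 7.7 / 22.3159 * 100 = 34.505 %


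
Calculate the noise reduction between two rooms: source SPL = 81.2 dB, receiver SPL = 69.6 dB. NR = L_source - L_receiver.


NR = L_source - L_receiver (difference between source and receiving room levels)
NR = 81.2 - 69.6 = 11.6 dB


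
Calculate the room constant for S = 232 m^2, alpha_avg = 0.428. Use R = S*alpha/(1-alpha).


R = 232 * 0.428 / (1 - 0.428) = 173.59 m^2


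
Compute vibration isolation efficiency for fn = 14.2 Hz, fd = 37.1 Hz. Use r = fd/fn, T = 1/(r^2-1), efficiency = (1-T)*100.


r = 37.1 / 14.2 = 2.61268
r^2 - 1 = 2.61268^2 - 1 = 5.8261
T = 1/5.8261 = 0.171641
Efficiency = (1 - 0.171641)*100 = 82.836 %


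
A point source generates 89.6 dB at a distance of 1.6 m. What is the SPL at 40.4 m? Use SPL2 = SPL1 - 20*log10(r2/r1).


r2/r1 = 40.4/1.6 = 25.25
Correction = 20*log10(25.25) = 28.0452 dB
SPL2 = 89.6 - 28.0452 = 61.555 dB


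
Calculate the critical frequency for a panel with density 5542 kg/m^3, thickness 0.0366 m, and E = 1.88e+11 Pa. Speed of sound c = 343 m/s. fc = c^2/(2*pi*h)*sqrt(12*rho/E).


12*rho/E = 12*5542/1.88e+11 = 3.53745e-07
sqrt(12*rho/E) = sqrt(3.53745e-07) = 0.000594765
c^2/(2*pi*h) = 343^2/(2*pi*0.0366) = 511596
fc = 511596 * 0.000594765 = 304.28 Hz


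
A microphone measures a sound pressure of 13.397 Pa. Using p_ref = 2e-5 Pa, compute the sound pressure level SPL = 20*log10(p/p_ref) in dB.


p / p_ref = 13.397 / 2e-5 = 669850
SPL = 20 * log10(669850) = 116.52 dB


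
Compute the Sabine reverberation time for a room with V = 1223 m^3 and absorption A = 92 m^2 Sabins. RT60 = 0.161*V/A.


RT60 = 0.161 * 1223 / 92 = 2.1402 s


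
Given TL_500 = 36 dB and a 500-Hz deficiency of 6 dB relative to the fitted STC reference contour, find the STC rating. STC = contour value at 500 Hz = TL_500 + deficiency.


By ASTM E413, STC = value of the fitted reference contour at 500 Hz.
Contour value at 500 Hz = TL_500 + deficiency = 36 + 6 = 42
STC = 42


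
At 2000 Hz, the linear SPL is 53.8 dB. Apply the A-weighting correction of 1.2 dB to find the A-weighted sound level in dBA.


A-weighting table: 2000 Hz -> 1.2 dB correction
SPL_A = SPL + correction = 53.8 + (1.2) = 55 dBA


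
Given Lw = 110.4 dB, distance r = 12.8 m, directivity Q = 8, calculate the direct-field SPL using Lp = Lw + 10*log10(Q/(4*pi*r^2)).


4*pi*r^2 = 4*pi*12.8^2 = 2058.87 m^2
Q / (4*pi*r^2) = 8 / 2058.87 = 0.00388563
Lp = 110.4 + 10*log10(0.00388563) = 86.295 dB


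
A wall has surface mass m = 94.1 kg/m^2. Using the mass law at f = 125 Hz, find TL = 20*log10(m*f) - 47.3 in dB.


m * f = 94.1 * 125 = 11762.5
20*log10(11762.5) = 81.41 dB
TL = 81.41 - 47.3 = 34.11 dB


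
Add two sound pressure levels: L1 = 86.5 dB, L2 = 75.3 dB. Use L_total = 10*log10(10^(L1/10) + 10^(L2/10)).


10^(86.5/10) = 4.46684e+08
10^(75.3/10) = 3.38844e+07
Sum = 4.46684e+08 + 3.38844e+07 = 4.80568e+08
L_total = 10*log10(4.80568e+08) = 86.818 dB


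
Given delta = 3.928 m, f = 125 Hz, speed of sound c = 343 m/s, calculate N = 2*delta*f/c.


N = 2*delta*f/c = 2*delta/lambda, where lambda = c/f
lambda = 343 / 125 = 2.744 m
N = 2 * 3.928 / 2.744 = 2.863


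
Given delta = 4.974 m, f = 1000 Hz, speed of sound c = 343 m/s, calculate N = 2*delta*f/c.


N = 2*delta*f/c = 2*delta/lambda, where lambda = c/f
lambda = 343 / 1000 = 0.343 m
N = 2 * 4.974 / 0.343 = 29.003


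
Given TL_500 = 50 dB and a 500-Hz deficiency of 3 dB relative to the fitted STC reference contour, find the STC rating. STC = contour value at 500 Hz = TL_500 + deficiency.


By ASTM E413, STC = value of the fitted reference contour at 500 Hz.
Contour value at 500 Hz = TL_500 + deficiency = 50 + 3 = 53
STC = 53


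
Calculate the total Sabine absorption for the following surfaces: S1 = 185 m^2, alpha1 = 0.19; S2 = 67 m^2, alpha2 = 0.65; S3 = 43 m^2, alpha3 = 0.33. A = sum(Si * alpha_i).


185 * 0.19 = 35.15
67 * 0.65 = 43.55
43 * 0.33 = 14.19
A_total = 35.15 + 43.55 + 14.19 = 92.89 m^2


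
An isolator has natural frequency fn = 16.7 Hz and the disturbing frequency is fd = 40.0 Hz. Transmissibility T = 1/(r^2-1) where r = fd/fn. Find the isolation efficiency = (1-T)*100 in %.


r = 40.0 / 16.7 = 2.39521
r^2 - 1 = 2.39521^2 - 1 = 4.73703
T = 1/4.73703 = 0.211103
Efficiency = (1 - 0.211103)*100 = 78.89 %


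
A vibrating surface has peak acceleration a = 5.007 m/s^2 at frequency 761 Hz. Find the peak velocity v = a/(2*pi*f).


omega = 2*pi*f = 2*pi*761 = 4781.5 rad/s
v = a / omega = 5.007 / 4781.5 = 0.0010472 m/s


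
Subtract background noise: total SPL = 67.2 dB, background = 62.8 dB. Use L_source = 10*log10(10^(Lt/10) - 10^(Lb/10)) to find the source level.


10^(67.2/10) = 5.24807e+06
10^(62.8/10) = 1.90546e+06
Difference = 5.24807e+06 - 1.90546e+06 = 3.34261e+06
L_source = 10*log10(3.34261e+06) = 65.241 dB


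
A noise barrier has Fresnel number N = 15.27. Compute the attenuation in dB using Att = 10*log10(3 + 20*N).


3 + 20*N = 3 + 20*15.27 = 308.4
Att = 10*log10(308.4) = 24.891 dB


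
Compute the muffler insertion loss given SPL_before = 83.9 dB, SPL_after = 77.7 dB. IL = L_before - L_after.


Insertion loss = SPL without muffler - SPL with muffler
IL = 83.9 - 77.7 = 6.2 dB


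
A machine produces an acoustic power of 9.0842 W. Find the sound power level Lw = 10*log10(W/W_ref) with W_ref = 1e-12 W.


W / W_ref = 9.0842 / 1e-12 = 9.0842e+12
Lw = 10 * log10(9.0842e+12) = 129.58 dB


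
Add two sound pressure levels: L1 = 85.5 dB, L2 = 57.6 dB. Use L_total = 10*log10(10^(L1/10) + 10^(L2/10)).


10^(85.5/10) = 3.54813e+08
10^(57.6/10) = 575440
Sum = 3.54813e+08 + 575440 = 3.55388e+08
L_total = 10*log10(3.55388e+08) = 85.507 dB


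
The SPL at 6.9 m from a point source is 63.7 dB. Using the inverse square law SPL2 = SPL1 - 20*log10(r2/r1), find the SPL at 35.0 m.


r2/r1 = 35.0/6.9 = 5.07246
Correction = 20*log10(5.07246) = 14.1044 dB
SPL2 = 63.7 - 14.1044 = 49.596 dB


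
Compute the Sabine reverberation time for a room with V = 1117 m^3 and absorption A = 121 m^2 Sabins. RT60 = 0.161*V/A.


RT60 = 0.161 * 1117 / 121 = 1.4863 s


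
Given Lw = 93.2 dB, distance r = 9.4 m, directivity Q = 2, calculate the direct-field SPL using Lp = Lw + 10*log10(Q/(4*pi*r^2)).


4*pi*r^2 = 4*pi*9.4^2 = 1110.36 m^2
Q / (4*pi*r^2) = 2 / 1110.36 = 0.00180122
Lp = 93.2 + 10*log10(0.00180122) = 65.756 dB


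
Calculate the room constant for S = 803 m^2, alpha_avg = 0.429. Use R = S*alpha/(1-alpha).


R = 803 * 0.429 / (1 - 0.429) = 603.3 m^2


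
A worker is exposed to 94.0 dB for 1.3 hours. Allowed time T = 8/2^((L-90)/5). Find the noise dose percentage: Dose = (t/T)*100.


T_allowed = 8 / 2^((94.0 - 90)/5) = 4.59479 hr
Dose = 1.3 / 4.59479 * 100 = 28.293 %


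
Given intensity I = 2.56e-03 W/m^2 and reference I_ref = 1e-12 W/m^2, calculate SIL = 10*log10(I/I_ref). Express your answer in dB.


I / I_ref = 2.56e-03 / 1e-12 = 2.56e+09
SIL = 10 * log10(2.56e+09) = 94.082 dB


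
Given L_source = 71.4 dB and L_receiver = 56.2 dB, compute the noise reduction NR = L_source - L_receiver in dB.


NR = L_source - L_receiver (difference between source and receiving room levels)
NR = 71.4 - 56.2 = 15.2 dB


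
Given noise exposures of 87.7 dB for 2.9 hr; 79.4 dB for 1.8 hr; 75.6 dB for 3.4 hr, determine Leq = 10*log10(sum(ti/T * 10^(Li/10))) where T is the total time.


T_total = 2.9 + 1.8 + 3.4 = 8.1 hr
(2.9/8.1) * 10^(87.7/10) = 2.10821e+08
(1.8/8.1) * 10^(79.4/10) = 1.93547e+07
(3.4/8.1) * 10^(75.6/10) = 1.52403e+07
Sum = 2.10821e+08 + 1.93547e+07 + 1.52403e+07 = 2.45416e+08
Leq = 10*log10(2.45416e+08) = 83.899 dB


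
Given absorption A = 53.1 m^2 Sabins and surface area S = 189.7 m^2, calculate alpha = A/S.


Absorption coefficient = absorbed power / incident power
alpha = A / S = 53.1 / 189.7 = 0.27992


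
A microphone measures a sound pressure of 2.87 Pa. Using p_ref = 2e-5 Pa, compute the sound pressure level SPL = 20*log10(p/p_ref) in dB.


p / p_ref = 2.87 / 2e-5 = 143500
SPL = 20 * log10(143500) = 103.14 dB


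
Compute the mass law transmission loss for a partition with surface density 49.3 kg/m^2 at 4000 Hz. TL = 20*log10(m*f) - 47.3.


m * f = 49.3 * 4000 = 197200
20*log10(197200) = 105.898 dB
TL = 105.898 - 47.3 = 58.598 dB


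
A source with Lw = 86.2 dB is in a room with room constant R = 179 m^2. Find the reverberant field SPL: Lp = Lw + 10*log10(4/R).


4/R = 4/179 = 0.0223464
Lp = 86.2 + 10*log10(0.0223464) = 69.692 dB


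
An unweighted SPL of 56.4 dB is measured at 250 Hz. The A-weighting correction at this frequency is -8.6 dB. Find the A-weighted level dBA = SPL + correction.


A-weighting table: 250 Hz -> -8.6 dB correction
SPL_A = SPL + correction = 56.4 + (-8.6) = 47.8 dBA


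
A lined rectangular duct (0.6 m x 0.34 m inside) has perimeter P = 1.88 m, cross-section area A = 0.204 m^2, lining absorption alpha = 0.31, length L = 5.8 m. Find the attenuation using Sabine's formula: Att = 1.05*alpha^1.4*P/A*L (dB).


alpha^1.4 = 0.31^1.4 = 0.194047
Attenuation rate = 1.05 * alpha^1.4 * P / A
= 1.05 * 0.194047 * 1.88 / 0.204 = 1.87769 dB/m
Total Att = 1.87769 * 5.8 = 10.891 dB


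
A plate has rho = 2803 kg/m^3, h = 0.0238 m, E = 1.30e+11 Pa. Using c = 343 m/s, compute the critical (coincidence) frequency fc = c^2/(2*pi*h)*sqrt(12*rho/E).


12*rho/E = 12*2803/1.30e+11 = 2.58738e-07
sqrt(12*rho/E) = sqrt(2.58738e-07) = 0.000508663
c^2/(2*pi*h) = 343^2/(2*pi*0.0238) = 786740
fc = 786740 * 0.000508663 = 400.19 Hz


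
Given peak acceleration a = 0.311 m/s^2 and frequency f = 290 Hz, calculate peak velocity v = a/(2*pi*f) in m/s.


omega = 2*pi*f = 2*pi*290 = 1822.12 rad/s
v = a / omega = 0.311 / 1822.12 = 0.00017068 m/s


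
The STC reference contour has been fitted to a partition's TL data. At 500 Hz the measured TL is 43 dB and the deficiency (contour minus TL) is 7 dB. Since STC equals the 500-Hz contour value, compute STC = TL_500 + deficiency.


By ASTM E413, STC = value of the fitted reference contour at 500 Hz.
Contour value at 500 Hz = TL_500 + deficiency = 43 + 7 = 50
STC = 50


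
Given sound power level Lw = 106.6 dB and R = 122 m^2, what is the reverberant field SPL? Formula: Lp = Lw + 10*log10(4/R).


4/R = 4/122 = 0.0327869
Lp = 106.6 + 10*log10(0.0327869) = 91.757 dB


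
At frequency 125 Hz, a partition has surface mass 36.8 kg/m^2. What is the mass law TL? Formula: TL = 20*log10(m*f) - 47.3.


m * f = 36.8 * 125 = 4600
20*log10(4600) = 73.2552 dB
TL = 73.2552 - 47.3 = 25.955 dB


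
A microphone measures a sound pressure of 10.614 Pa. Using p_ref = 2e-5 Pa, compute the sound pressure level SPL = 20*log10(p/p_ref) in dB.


p / p_ref = 10.614 / 2e-5 = 530700
SPL = 20 * log10(530700) = 114.5 dB


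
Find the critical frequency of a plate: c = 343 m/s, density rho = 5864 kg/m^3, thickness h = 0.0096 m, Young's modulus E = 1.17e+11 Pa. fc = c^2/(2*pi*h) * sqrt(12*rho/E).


12*rho/E = 12*5864/1.17e+11 = 6.01436e-07
sqrt(12*rho/E) = sqrt(6.01436e-07) = 0.000775523
c^2/(2*pi*h) = 343^2/(2*pi*0.0096) = 1.95046e+06
fc = 1.95046e+06 * 0.000775523 = 1512.6 Hz


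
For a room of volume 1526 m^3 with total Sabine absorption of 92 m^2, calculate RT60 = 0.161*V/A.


RT60 = 0.161 * 1526 / 92 = 2.6705 s


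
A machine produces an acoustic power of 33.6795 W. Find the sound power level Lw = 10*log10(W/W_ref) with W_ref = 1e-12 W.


W / W_ref = 33.6795 / 1e-12 = 3.36795e+13
Lw = 10 * log10(3.36795e+13) = 135.27 dB


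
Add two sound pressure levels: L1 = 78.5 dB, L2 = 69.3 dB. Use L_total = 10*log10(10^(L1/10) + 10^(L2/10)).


10^(78.5/10) = 7.07946e+07
10^(69.3/10) = 8.51138e+06
Sum = 7.07946e+07 + 8.51138e+06 = 7.9306e+07
L_total = 10*log10(7.9306e+07) = 78.993 dB


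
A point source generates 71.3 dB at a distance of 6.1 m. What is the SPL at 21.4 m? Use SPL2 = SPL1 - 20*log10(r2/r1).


r2/r1 = 21.4/6.1 = 3.5082
Correction = 20*log10(3.5082) = 10.9017 dB
SPL2 = 71.3 - 10.9017 = 60.398 dB


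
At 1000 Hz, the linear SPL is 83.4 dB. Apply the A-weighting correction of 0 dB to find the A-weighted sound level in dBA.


A-weighting table: 1000 Hz -> 0 dB correction
SPL_A = SPL + correction = 83.4 + (0) = 83.4 dBA


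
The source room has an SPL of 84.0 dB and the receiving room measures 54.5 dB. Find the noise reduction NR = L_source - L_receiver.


NR = L_source - L_receiver (difference between source and receiving room levels)
NR = 84.0 - 54.5 = 29.5 dB


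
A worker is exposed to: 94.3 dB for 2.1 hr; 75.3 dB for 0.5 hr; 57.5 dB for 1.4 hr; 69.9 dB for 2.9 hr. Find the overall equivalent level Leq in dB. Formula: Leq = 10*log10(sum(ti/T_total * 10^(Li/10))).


T_total = 2.1 + 0.5 + 1.4 + 2.9 = 6.9 hr
(2.1/6.9) * 10^(94.3/10) = 8.19163e+08
(0.5/6.9) * 10^(75.3/10) = 2.45539e+06
(1.4/6.9) * 10^(57.5/10) = 114098
(2.9/6.9) * 10^(69.9/10) = 4.10723e+06
Sum = 8.19163e+08 + 2.45539e+06 + 114098 + 4.10723e+06 = 8.2584e+08
Leq = 10*log10(8.2584e+08) = 89.169 dB


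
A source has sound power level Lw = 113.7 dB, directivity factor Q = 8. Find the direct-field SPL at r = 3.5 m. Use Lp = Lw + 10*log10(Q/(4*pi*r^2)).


4*pi*r^2 = 4*pi*3.5^2 = 153.938 m^2
Q / (4*pi*r^2) = 8 / 153.938 = 0.051969
Lp = 113.7 + 10*log10(0.051969) = 100.86 dB


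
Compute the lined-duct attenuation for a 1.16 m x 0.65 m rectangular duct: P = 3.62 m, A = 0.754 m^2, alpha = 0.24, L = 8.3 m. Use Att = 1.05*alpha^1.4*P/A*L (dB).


alpha^1.4 = 0.24^1.4 = 0.135611
Attenuation rate = 1.05 * alpha^1.4 * P / A
= 1.05 * 0.135611 * 3.62 / 0.754 = 0.683631 dB/m
Total Att = 0.683631 * 8.3 = 5.6741 dB


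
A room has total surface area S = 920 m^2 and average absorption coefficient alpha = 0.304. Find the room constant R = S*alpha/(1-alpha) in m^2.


R = 920 * 0.304 / (1 - 0.304) = 401.84 m^2


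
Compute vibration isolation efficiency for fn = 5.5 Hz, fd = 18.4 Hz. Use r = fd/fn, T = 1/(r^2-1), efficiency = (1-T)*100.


r = 18.4 / 5.5 = 3.34545
r^2 - 1 = 3.34545^2 - 1 = 10.192
T = 1/10.192 = 0.0981162
Efficiency = (1 - 0.0981162)*100 = 90.188 %


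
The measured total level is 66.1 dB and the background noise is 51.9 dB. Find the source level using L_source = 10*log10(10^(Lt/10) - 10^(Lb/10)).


10^(66.1/10) = 4.0738e+06
10^(51.9/10) = 154882
Difference = 4.0738e+06 - 154882 = 3.91892e+06
L_source = 10*log10(3.91892e+06) = 65.932 dB


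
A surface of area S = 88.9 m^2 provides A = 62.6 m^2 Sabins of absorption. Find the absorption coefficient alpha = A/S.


Absorption coefficient = absorbed power / incident power
alpha = A / S = 62.6 / 88.9 = 0.70416


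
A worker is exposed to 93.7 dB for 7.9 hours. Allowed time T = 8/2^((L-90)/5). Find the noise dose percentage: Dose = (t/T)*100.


T_allowed = 8 / 2^((93.7 - 90)/5) = 4.78991 hr
Dose = 7.9 / 4.78991 * 100 = 164.93 %


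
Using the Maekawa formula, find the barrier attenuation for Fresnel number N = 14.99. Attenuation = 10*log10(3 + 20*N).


3 + 20*N = 3 + 20*14.99 = 302.8
Att = 10*log10(302.8) = 24.812 dB


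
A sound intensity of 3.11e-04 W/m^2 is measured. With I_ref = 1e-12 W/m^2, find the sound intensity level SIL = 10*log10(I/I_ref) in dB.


I / I_ref = 3.11e-04 / 1e-12 = 3.11e+08
SIL = 10 * log10(3.11e+08) = 84.928 dB


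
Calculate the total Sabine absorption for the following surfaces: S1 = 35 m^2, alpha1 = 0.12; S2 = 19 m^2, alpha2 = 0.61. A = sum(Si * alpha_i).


35 * 0.12 = 4.2
19 * 0.61 = 11.59
A_total = 4.2 + 11.59 = 15.79 m^2


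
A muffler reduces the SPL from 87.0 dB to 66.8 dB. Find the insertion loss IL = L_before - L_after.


Insertion loss = SPL without muffler - SPL with muffler
IL = 87.0 - 66.8 = 20.2 dB


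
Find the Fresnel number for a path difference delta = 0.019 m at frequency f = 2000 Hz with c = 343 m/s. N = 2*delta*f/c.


N = 2*delta*f/c = 2*delta/lambda, where lambda = c/f
lambda = 343 / 2000 = 0.1715 m
N = 2 * 0.019 / 0.1715 = 0.22157


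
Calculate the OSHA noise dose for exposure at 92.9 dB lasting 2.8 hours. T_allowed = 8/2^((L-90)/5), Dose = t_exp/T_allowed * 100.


T_allowed = 8 / 2^((92.9 - 90)/5) = 5.35171 hr
Dose = 2.8 / 5.35171 * 100 = 52.32 %


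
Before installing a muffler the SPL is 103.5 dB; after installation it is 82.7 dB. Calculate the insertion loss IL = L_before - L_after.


Insertion loss = SPL without muffler - SPL with muffler
IL = 103.5 - 82.7 = 20.8 dB


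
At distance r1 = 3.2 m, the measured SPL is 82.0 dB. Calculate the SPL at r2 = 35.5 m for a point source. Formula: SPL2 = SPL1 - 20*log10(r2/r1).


r2/r1 = 35.5/3.2 = 11.0938
Correction = 20*log10(11.0938) = 20.9016 dB
SPL2 = 82.0 - 20.9016 = 61.098 dB


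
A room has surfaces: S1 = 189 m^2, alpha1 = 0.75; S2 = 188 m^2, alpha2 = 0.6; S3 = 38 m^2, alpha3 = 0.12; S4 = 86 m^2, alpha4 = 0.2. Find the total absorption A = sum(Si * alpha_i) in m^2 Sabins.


189 * 0.75 = 141.75
188 * 0.6 = 112.8
38 * 0.12 = 4.56
86 * 0.2 = 17.2
A_total = 141.75 + 112.8 + 4.56 + 17.2 = 276.31 m^2


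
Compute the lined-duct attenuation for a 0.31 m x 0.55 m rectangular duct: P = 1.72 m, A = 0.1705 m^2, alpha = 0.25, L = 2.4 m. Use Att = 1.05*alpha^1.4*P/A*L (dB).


alpha^1.4 = 0.25^1.4 = 0.143587
Attenuation rate = 1.05 * alpha^1.4 * P / A
= 1.05 * 0.143587 * 1.72 / 0.1705 = 1.52093 dB/m
Total Att = 1.52093 * 2.4 = 3.6502 dB


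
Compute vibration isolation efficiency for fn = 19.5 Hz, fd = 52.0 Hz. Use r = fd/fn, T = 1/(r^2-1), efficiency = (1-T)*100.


r = 52.0 / 19.5 = 2.66667
r^2 - 1 = 2.66667^2 - 1 = 6.11113
T = 1/6.11113 = 0.163636
Efficiency = (1 - 0.163636)*100 = 83.636 %
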